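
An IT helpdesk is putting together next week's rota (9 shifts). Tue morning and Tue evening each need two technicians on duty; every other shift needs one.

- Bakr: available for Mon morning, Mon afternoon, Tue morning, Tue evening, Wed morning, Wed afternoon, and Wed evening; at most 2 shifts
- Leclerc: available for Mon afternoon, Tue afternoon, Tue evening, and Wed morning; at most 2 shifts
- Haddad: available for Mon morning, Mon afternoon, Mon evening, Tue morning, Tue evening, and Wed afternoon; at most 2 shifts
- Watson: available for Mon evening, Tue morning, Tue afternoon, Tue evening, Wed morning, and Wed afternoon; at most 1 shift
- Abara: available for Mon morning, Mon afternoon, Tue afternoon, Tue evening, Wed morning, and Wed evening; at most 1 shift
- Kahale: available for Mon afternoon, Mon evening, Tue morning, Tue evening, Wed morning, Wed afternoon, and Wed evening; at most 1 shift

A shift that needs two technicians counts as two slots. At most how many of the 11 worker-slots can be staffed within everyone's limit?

Total capacity across all technicians is 2+2+2+1+1+1 = 9, and 11 slots are needed, so at most 9 can be filled.
An assignment achieving 9: Mon morning→Bakr, Mon afternoon→Leclerc, Mon evening→Haddad, Tue morning→Haddad+Watson, Tue afternoon→Leclerc, Wed morning→Abara, Wed afternoon→Kahale, Wed evening→Bakr.
Loads: Bakr 2/2, Leclerc 2/2, Haddad 2/2, Watson 1/1, Abara 1/1, Kahale 1/1.

9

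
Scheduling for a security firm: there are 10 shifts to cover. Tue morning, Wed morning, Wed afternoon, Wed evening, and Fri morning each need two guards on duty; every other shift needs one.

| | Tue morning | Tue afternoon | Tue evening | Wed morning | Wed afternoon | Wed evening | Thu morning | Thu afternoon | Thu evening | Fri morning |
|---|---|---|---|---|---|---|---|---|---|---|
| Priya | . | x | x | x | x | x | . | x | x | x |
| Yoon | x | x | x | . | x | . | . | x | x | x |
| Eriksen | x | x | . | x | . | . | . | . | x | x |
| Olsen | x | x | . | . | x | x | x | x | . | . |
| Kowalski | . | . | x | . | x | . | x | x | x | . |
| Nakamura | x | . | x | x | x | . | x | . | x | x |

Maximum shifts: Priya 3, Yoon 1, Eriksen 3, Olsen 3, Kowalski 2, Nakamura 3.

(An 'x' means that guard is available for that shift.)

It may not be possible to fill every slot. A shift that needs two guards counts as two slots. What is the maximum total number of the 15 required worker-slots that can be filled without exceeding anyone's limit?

15

Total capacity across all guards is 3+1+3+3+2+3 = 15, and 15 slots are needed, so at most 15 can be filled.
An assignment achieving 15: Tue morning→Yoon+Eriksen, Tue afternoon→Priya, Tue evening→Kowalski, Wed morning→Priya+Eriksen, Wed afternoon→Kowalski+Nakamura, Wed evening→Priya+Olsen, Thu morning→Olsen, Thu afternoon→Olsen, Thu evening→Nakamura, Fri morning→Eriksen+Nakamura.
Loads: Priya 3/3, Yoon 1/1, Eriksen 3/3, Olsen 3/3, Kowalski 2/2, Nakamura 3/3.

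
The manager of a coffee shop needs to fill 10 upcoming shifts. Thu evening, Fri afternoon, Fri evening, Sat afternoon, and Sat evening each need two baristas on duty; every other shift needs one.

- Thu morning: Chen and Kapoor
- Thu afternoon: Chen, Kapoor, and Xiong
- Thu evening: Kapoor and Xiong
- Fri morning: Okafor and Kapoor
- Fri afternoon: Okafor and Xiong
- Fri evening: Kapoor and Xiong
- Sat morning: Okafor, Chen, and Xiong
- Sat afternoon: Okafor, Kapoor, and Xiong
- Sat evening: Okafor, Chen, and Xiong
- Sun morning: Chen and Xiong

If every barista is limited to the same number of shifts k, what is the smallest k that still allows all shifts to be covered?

4

With 4 baristas and 15 worker-slots to fill, someone must work at least ⌈15/4⌉ = 4 shifts, so k ≥ 4.
k = 4 works: Thu morning→Chen, Thu afternoon→Chen, Thu evening→Kapoor+Xiong, Fri morning→Okafor, Fri afternoon→Okafor+Xiong, Fri evening→Kapoor+Xiong, Sat morning→Okafor, Sat afternoon→Okafor+Kapoor, Sat evening→Chen+Xiong, Sun morning→Chen.
Loads: Okafor 4, Chen 4, Kapoor 3, Xiong 4 — all ≤ 4.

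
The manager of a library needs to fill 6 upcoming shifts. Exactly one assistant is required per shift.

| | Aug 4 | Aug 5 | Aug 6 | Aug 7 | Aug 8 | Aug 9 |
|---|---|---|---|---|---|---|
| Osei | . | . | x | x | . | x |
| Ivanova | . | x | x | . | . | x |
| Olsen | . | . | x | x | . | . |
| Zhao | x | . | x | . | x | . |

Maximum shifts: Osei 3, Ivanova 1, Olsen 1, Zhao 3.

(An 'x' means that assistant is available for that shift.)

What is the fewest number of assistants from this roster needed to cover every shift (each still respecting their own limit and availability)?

6 slots to fill and no one can take more than 3, so at least ⌈6/3⌉ = 2 assistants are needed.
Shifts {Aug 4, Aug 5, Aug 7} need 3 slots, but among the assistants available for them (Osei, Ivanova, Olsen, and Zhao) any 2 together supply at most 2. So 2 assistants are not enough.
Osei, Ivanova, and Zhao alone can cover everything: Aug 4→Zhao, Aug 5→Ivanova, Aug 6→Osei, Aug 7→Osei, Aug 8→Zhao, Aug 9→Osei.

3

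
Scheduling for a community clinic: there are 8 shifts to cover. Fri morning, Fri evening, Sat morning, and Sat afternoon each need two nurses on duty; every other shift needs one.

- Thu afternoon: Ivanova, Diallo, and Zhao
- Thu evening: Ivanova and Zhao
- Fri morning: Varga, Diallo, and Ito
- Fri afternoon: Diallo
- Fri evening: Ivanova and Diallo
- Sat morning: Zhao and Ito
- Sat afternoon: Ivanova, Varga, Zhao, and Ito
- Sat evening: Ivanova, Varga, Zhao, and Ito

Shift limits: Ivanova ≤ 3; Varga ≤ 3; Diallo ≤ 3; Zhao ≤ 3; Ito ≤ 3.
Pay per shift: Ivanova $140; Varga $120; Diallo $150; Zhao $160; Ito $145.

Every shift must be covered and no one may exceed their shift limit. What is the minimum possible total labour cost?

$1675

Fri afternoon can only be covered by Diallo, so that assignment is forced.
Fri evening can only be covered by Ivanova and Diallo, so that assignment is forced.
Sat morning can only be covered by Zhao and Ito, so that assignment is forced.
Picking the cheapest available nurse for each shift independently would cost $1670, but that ignores the shift limits.
An optimal schedule: Thu afternoon→Ivanova, Thu evening→Ivanova, Fri morning→Varga+Ito, Fri afternoon→Diallo, Fri evening→Ivanova+Diallo, Sat morning→Ito+Zhao, Sat afternoon→Varga+Ito, Sat evening→Varga.
Total: 140 + 140 + 120 + 145 + 150 + 140 + 150 + 145 + 160 + 120 + 145 + 120 = $1675.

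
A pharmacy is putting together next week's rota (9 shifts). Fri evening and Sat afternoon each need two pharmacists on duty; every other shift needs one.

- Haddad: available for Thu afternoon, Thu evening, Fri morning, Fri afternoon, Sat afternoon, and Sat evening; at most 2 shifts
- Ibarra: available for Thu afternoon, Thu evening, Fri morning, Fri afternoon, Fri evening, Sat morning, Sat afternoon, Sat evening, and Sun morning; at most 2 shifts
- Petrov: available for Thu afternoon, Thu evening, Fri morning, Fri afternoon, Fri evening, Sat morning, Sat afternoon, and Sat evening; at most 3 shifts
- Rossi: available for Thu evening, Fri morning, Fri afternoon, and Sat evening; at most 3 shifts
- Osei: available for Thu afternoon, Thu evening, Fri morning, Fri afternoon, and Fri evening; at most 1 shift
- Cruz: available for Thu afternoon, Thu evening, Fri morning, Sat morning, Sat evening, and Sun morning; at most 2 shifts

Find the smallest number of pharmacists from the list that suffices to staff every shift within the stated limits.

5

11 slots to fill and no one can take more than 3, so at least ⌈11/3⌉ = 4 pharmacists are needed.
Any 4 pharmacists together have capacity at most 3+3+2+2 = 10 < 11 slots, so 4 can never suffice.
Haddad, Ibarra, Petrov, Rossi, and Osei alone can cover everything: Thu afternoon→Haddad, Thu evening→Rossi, Fri morning→Rossi, Fri afternoon→Rossi, Fri evening→Petrov+Osei, Sat morning→Ibarra, Sat afternoon→Haddad+Petrov, Sat evening→Petrov, Sun morning→Ibarra.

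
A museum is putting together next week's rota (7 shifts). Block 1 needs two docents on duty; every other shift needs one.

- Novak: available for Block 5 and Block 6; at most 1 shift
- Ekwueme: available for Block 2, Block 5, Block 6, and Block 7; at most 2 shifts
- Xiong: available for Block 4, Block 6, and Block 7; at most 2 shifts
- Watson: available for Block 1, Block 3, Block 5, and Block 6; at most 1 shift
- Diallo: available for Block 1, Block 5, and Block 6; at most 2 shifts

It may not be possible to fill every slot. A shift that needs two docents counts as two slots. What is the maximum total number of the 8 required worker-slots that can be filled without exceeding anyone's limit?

Total capacity across all docents is 1+2+2+1+2 = 8, and 8 slots are needed, so at most 8 can be filled.
Shifts {Block 1, Block 3} need 3 slots but only Watson and Diallo are available for them, supplying at most 2 — so at least 1 slot must go unfilled.
An assignment achieving 7: Block 1→Diallo, Block 2→Ekwueme, Block 3→Watson, Block 4→Xiong, Block 5→Novak, Block 6→Xiong, Block 7→Ekwueme.
Loads: Novak 1/1, Ekwueme 2/2, Xiong 2/2, Watson 1/1, Diallo 1/2.

7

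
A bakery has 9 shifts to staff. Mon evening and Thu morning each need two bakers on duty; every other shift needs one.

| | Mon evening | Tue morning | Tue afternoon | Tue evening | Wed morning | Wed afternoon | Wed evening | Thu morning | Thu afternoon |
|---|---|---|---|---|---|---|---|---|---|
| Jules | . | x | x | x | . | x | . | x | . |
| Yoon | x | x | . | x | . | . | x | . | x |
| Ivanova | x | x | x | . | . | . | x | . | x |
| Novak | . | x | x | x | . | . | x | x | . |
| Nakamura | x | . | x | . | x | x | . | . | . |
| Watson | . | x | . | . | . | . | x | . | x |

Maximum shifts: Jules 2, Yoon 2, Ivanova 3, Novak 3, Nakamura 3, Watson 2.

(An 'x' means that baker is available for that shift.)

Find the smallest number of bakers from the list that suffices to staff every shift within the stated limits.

4

11 slots to fill and no one can take more than 3, so at least ⌈11/3⌉ = 4 bakers are needed.
Jules, Ivanova, Novak, and Nakamura alone can cover everything: Mon evening→Ivanova+Nakamura, Tue morning→Novak, Tue afternoon→Novak, Tue evening→Jules, Wed morning→Nakamura, Wed afternoon→Nakamura, Wed evening→Ivanova, Thu morning→Jules+Novak, Thu afternoon→Ivanova.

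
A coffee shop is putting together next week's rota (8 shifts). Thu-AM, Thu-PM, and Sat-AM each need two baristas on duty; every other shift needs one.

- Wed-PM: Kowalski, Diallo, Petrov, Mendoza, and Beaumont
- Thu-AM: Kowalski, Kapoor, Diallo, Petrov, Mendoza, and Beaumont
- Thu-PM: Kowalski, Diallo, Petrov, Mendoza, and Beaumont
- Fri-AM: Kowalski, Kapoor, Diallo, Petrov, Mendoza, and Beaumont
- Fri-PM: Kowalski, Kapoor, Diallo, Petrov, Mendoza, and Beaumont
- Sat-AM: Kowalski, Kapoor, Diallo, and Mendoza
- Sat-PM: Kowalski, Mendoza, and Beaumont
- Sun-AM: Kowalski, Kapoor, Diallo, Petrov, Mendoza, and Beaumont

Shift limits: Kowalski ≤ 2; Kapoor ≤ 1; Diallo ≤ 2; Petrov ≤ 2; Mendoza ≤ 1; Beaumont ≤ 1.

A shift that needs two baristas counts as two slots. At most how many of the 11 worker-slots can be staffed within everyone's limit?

9

Total capacity across all baristas is 2+1+2+2+1+1 = 9, and 11 slots are needed, so at most 9 can be filled.
An assignment achieving 9: Wed-PM→Diallo, Thu-AM→Petrov+Mendoza, Thu-PM→Diallo+Petrov, Fri-AM→Beaumont, Sat-AM→Kowalski+Kapoor, Sat-PM→Kowalski.
Loads: Kowalski 2/2, Kapoor 1/1, Diallo 2/2, Petrov 2/2, Mendoza 1/1, Beaumont 1/1.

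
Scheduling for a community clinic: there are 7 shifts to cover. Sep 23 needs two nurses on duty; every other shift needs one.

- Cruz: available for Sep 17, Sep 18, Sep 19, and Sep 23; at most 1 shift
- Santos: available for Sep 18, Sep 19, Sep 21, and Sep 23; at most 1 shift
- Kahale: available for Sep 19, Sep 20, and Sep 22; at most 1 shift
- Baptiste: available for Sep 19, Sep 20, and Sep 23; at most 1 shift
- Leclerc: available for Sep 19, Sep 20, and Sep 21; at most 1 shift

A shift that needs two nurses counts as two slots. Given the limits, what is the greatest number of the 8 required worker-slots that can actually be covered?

Total capacity across all nurses is 1+1+1+1+1 = 5, and 8 slots are needed, so at most 5 can be filled.
An assignment achieving 5: Sep 17→Cruz, Sep 18→Santos, Sep 20→Baptiste, Sep 21→Leclerc, Sep 22→Kahale.
Loads: Cruz 1/1, Santos 1/1, Kahale 1/1, Baptiste 1/1, Leclerc 1/1.

5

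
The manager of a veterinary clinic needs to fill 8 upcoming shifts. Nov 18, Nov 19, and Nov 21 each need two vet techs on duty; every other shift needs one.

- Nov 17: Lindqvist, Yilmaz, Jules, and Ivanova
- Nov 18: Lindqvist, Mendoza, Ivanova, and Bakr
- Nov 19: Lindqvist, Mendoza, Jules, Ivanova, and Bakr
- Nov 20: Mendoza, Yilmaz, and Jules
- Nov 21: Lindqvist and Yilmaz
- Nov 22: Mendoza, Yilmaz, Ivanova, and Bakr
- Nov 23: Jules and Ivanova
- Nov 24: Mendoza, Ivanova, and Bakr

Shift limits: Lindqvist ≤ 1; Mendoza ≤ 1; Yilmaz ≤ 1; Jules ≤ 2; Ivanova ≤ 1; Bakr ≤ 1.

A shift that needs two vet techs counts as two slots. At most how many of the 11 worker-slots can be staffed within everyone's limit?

7

Total capacity across all vet techs is 1+1+1+2+1+1 = 7, and 11 slots are needed, so at most 7 can be filled.
An assignment achieving 7: Nov 17→Jules, Nov 18→Bakr, Nov 20→Mendoza, Nov 21→Lindqvist+Yilmaz, Nov 23→Jules, Nov 24→Ivanova.
Loads: Lindqvist 1/1, Mendoza 1/1, Yilmaz 1/1, Jules 2/2, Ivanova 1/1, Bakr 1/1.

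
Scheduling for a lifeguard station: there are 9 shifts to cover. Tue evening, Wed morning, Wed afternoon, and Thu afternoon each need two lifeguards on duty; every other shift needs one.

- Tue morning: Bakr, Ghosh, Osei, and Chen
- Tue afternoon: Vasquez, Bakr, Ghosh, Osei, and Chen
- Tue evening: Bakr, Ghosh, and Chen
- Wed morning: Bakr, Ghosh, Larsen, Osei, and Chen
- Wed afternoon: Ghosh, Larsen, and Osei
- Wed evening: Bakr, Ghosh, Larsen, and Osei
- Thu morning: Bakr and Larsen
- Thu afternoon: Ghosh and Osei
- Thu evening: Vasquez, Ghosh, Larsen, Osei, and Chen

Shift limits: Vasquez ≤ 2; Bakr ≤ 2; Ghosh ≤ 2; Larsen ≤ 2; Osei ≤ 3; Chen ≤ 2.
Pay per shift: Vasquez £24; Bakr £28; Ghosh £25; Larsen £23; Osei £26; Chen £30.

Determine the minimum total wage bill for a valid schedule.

Thu afternoon can only be covered by Ghosh and Osei, so that assignment is forced.
Picking the cheapest available lifeguard for each shift independently would cost £318, but that ignores the shift limits.
An optimal schedule: Tue morning→Chen, Tue afternoon→Vasquez, Tue evening→Bakr+Ghosh, Wed morning→Osei+Chen, Wed afternoon→Larsen+Osei, Wed evening→Larsen, Thu morning→Bakr, Thu afternoon→Ghosh+Osei, Thu evening→Vasquez.
Total: 30 + 24 + 28 + 25 + 26 + 30 + 23 + 26 + 23 + 28 + 25 + 26 + 24 = £338.

£338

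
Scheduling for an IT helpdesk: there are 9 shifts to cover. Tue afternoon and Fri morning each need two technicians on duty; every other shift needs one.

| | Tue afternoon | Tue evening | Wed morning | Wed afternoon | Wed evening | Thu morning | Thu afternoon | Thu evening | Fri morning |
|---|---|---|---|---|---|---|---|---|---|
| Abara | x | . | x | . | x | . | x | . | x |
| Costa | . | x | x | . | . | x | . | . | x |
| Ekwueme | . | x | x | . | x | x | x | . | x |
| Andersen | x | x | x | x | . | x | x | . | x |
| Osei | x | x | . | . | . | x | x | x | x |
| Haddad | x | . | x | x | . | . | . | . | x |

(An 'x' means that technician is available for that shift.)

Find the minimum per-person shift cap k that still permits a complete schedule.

2

With 6 technicians and 11 worker-slots to fill, someone must work at least ⌈11/6⌉ = 2 shifts, so k ≥ 2.
k = 2 works: Tue afternoon→Andersen+Osei, Tue evening→Costa, Wed morning→Ekwueme, Wed afternoon→Andersen, Wed evening→Abara, Thu morning→Costa, Thu afternoon→Abara, Thu evening→Osei, Fri morning→Ekwueme+Haddad.
Loads: Abara 2, Costa 2, Ekwueme 2, Andersen 2, Osei 2, Haddad 1 — all ≤ 2.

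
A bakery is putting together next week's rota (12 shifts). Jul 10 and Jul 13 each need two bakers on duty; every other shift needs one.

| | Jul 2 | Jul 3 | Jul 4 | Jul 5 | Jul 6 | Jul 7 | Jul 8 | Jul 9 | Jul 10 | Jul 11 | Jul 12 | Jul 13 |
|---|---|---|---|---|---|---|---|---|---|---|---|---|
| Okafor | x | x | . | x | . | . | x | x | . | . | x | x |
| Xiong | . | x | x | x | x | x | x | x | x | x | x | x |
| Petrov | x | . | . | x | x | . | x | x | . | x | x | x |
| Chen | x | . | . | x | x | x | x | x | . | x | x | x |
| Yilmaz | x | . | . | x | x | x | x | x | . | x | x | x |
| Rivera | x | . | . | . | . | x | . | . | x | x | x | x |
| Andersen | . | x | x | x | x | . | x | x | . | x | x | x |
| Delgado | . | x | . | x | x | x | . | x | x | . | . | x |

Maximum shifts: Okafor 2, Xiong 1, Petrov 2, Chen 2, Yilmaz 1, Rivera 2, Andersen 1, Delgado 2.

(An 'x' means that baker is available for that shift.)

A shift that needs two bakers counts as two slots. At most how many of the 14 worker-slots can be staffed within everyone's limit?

Total capacity across all bakers is 2+1+2+2+1+2+1+2 = 13, and 14 slots are needed, so at most 13 can be filled.
An assignment achieving 13: Jul 2→Okafor, Jul 3→Okafor, Jul 4→Xiong, Jul 5→Yilmaz, Jul 6→Petrov, Jul 7→Chen, Jul 8→Petrov, Jul 9→Andersen, Jul 10→Rivera+Delgado, Jul 11→Chen, Jul 12→Rivera, Jul 13→Delgado.
Loads: Okafor 2/2, Xiong 1/1, Petrov 2/2, Chen 2/2, Yilmaz 1/1, Rivera 2/2, Andersen 1/1, Delgado 2/2.

13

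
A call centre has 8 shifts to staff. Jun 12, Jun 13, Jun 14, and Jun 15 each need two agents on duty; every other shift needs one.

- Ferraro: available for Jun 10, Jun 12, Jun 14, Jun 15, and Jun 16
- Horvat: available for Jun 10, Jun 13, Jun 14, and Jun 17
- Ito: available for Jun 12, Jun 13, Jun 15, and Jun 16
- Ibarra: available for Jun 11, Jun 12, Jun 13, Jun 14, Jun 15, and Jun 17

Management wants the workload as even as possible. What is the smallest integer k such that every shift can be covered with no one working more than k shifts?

3

With 4 agents and 12 worker-slots to fill, someone must work at least ⌈12/4⌉ = 3 shifts, so k ≥ 3.
k = 3 works: Jun 10→Ferraro, Jun 11→Ibarra, Jun 12→Ferraro+Ito, Jun 13→Horvat+Ito, Jun 14→Horvat+Ibarra, Jun 15→Ito+Ibarra, Jun 16→Ferraro, Jun 17→Horvat.
Loads: Ferraro 3, Horvat 3, Ito 3, Ibarra 3 — all ≤ 3.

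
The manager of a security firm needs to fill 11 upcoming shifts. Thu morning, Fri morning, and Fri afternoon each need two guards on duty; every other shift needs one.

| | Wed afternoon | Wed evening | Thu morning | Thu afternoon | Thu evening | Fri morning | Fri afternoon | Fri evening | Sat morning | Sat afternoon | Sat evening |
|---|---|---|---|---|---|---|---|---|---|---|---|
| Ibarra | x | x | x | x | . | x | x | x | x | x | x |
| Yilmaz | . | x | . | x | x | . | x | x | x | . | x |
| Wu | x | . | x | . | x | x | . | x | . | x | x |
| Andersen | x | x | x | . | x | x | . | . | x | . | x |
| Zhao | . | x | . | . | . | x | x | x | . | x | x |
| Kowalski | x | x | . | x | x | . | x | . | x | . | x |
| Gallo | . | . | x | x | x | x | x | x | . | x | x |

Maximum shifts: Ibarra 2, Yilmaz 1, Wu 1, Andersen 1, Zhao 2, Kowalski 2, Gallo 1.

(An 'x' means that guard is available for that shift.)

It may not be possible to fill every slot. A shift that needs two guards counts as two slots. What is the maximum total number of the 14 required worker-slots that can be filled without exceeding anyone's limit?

10

Total capacity across all guards is 2+1+1+1+2+2+1 = 10, and 14 slots are needed, so at most 10 can be filled.
An assignment achieving 10: Wed afternoon→Ibarra, Wed evening→Zhao, Thu morning→Ibarra+Wu, Thu afternoon→Yilmaz, Thu evening→Kowalski, Fri morning→Gallo, Fri afternoon→Kowalski, Sat morning→Andersen, Sat afternoon→Zhao.
Loads: Ibarra 2/2, Yilmaz 1/1, Wu 1/1, Andersen 1/1, Zhao 2/2, Kowalski 2/2, Gallo 1/1.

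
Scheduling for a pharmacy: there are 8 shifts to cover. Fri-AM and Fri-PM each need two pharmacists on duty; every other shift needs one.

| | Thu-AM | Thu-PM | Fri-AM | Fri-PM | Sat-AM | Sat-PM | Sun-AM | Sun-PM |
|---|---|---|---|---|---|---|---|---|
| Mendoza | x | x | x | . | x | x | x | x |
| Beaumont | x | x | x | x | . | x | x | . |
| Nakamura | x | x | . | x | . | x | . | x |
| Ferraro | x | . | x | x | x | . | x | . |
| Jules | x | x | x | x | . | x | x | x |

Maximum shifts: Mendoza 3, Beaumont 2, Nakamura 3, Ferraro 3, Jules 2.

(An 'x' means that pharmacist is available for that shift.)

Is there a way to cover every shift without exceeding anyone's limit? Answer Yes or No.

Yes

One valid schedule: Thu-AM→Nakamura, Thu-PM→Mendoza, Fri-AM→Ferraro+Jules, Fri-PM→Nakamura+Ferraro, Sat-AM→Mendoza, Sat-PM→Beaumont, Sun-AM→Beaumont, Sun-PM→Mendoza.
Loads: Mendoza 3/3, Beaumont 2/2, Nakamura 2/3, Ferraro 2/3, Jules 1/2 — all within limits.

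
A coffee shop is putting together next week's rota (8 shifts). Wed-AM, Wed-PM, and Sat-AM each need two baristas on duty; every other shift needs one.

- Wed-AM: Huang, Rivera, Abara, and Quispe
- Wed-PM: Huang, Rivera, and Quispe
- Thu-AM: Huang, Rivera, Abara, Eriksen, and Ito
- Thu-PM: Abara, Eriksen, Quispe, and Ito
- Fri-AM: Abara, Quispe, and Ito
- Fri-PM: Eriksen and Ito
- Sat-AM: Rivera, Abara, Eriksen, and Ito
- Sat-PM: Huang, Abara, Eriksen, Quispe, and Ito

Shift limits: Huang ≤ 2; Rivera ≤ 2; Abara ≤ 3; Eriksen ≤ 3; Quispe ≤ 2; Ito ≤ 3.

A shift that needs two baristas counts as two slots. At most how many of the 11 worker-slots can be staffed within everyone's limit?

Total capacity across all baristas is 2+2+3+3+2+3 = 15, and 11 slots are needed, so at most 11 can be filled.
An assignment achieving 11: Wed-AM→Huang+Rivera, Wed-PM→Huang+Rivera, Thu-AM→Eriksen, Thu-PM→Abara, Fri-AM→Abara, Fri-PM→Eriksen, Sat-AM→Abara+Eriksen, Sat-PM→Quispe.
Loads: Huang 2/2, Rivera 2/2, Abara 3/3, Eriksen 3/3, Quispe 1/2, Ito 0/3.

11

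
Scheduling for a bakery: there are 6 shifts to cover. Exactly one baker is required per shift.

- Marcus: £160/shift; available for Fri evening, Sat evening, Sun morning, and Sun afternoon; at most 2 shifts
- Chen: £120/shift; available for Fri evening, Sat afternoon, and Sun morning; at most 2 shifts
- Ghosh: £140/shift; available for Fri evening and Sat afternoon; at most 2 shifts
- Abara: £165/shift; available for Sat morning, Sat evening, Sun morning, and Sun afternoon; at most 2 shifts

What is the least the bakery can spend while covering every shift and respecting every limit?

Sat morning can only be covered by Abara, so that assignment is forced.
Picking the cheapest available baker for each shift independently would cost £845, but that ignores the shift limits.
An optimal schedule: Fri evening→Ghosh, Sat morning→Abara, Sat afternoon→Chen, Sat evening→Marcus, Sun morning→Chen, Sun afternoon→Marcus.
Total: 140 + 165 + 120 + 160 + 120 + 160 = £865.

£865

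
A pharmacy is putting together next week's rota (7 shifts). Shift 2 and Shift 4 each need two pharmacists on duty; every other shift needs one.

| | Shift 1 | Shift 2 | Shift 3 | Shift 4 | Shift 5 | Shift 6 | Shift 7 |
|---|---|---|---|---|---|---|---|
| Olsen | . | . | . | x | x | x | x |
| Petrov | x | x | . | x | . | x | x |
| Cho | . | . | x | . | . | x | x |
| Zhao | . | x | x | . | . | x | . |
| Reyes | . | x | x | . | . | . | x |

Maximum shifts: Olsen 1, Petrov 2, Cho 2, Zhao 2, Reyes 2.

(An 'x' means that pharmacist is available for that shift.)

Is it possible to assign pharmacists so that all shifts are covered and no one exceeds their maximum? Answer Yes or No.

No

Total capacity is 9 and 9 slots are needed, so capacity alone doesn't rule it out.
Shifts {Shift 4, Shift 5} need 3 worker-slots in total, but the pharmacists available for any of those shifts (Olsen and Petrov) can supply at most 2 among them. So no valid schedule exists.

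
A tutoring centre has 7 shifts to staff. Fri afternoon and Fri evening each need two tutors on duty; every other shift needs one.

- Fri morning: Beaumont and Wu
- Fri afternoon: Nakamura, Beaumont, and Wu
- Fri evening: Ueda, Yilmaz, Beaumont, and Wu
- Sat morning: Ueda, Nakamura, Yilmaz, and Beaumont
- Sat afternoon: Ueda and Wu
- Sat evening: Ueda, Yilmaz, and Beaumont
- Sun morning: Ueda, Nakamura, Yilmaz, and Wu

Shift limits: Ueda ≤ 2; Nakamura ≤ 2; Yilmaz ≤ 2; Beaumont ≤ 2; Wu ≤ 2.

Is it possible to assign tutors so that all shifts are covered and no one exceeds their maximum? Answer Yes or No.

One valid schedule: Fri morning→Beaumont, Fri afternoon→Nakamura+Beaumont, Fri evening→Yilmaz+Wu, Sat morning→Nakamura, Sat afternoon→Ueda, Sat evening→Ueda, Sun morning→Yilmaz.
Loads: Ueda 2/2, Nakamura 2/2, Yilmaz 2/2, Beaumont 2/2, Wu 1/2 — all within limits.

Yes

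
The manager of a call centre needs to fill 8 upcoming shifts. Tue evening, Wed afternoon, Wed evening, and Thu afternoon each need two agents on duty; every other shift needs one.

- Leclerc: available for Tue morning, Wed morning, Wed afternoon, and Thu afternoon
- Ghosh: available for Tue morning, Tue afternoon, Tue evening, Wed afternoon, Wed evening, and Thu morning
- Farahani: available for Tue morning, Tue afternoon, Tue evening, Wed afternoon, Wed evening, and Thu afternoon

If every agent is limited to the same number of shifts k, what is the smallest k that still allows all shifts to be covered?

4

With 3 agents and 12 worker-slots to fill, someone must work at least ⌈12/3⌉ = 4 shifts, so k ≥ 4.
k = 4 works: Tue morning→Leclerc, Tue afternoon→Ghosh, Tue evening→Ghosh+Farahani, Wed morning→Leclerc, Wed afternoon→Leclerc+Farahani, Wed evening→Ghosh+Farahani, Thu morning→Ghosh, Thu afternoon→Leclerc+Farahani.
Loads: Leclerc 4, Ghosh 4, Farahani 4 — all ≤ 4.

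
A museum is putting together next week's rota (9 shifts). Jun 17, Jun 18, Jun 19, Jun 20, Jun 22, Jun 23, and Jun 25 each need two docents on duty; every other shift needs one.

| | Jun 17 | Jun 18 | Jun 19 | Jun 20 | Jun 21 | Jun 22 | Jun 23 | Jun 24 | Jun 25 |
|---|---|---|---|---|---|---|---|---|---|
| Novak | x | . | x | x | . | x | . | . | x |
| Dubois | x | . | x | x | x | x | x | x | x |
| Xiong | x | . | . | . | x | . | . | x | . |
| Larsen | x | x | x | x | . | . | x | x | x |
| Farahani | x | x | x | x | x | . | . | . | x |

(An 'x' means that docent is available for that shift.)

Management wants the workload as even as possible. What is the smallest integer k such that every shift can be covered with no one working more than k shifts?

With 5 docents and 16 worker-slots to fill, someone must work at least ⌈16/5⌉ = 4 shifts, so k ≥ 4.
k = 4 works: Jun 17→Xiong+Farahani, Jun 18→Larsen+Farahani, Jun 19→Novak+Larsen, Jun 20→Novak+Larsen, Jun 21→Dubois, Jun 22→Novak+Dubois, Jun 23→Dubois+Larsen, Jun 24→Dubois, Jun 25→Novak+Farahani.
Loads: Novak 4, Dubois 4, Xiong 1, Larsen 4, Farahani 3 — all ≤ 4.

4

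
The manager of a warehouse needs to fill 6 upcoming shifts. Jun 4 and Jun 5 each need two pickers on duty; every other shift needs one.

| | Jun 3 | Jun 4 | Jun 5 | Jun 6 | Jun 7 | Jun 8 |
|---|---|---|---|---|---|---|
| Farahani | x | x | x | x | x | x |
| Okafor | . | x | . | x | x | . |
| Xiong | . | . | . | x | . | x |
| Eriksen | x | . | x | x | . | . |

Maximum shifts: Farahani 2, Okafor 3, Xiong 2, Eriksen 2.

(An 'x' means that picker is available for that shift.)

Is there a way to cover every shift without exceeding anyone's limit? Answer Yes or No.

Jun 4 can only be covered by Farahani and Okafor, so that assignment is forced.
Jun 5 can only be covered by Farahani and Eriksen, so that assignment is forced.
One valid schedule: Jun 3→Eriksen, Jun 4→Farahani+Okafor, Jun 5→Farahani+Eriksen, Jun 6→Okafor, Jun 7→Okafor, Jun 8→Xiong.
Loads: Farahani 2/2, Okafor 3/3, Xiong 1/2, Eriksen 2/2 — all within limits.

Yes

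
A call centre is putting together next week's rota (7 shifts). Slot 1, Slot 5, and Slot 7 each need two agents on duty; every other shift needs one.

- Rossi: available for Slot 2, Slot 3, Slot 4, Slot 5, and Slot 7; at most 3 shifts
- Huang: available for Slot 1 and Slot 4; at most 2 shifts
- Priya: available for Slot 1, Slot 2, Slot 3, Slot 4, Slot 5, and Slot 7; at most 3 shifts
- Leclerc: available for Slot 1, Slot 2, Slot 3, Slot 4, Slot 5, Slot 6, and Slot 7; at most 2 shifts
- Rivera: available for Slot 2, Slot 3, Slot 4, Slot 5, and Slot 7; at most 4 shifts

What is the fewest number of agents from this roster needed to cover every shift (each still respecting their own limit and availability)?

10 slots to fill and no one can take more than 4, so at least ⌈10/4⌉ = 3 agents are needed.
No set of 3 agents can cover every shift (each such set leaves at least one shift with no one available or exceeds a cap).
Rossi, Huang, Priya, and Leclerc alone can cover everything: Slot 1→Huang+Priya, Slot 2→Rossi, Slot 3→Rossi, Slot 4→Huang, Slot 5→Rossi+Priya, Slot 6→Leclerc, Slot 7→Priya+Leclerc.

4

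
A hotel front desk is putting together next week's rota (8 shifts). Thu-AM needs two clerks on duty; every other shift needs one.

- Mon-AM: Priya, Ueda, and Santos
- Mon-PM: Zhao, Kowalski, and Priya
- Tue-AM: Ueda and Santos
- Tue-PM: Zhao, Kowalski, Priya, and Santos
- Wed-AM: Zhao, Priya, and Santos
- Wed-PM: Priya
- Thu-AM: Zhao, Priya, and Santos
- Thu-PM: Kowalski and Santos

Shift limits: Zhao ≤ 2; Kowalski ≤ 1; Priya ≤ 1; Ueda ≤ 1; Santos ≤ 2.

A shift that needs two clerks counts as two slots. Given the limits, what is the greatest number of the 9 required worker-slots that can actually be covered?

7

Total capacity across all clerks is 2+1+1+1+2 = 7, and 9 slots are needed, so at most 7 can be filled.
An assignment achieving 7: Mon-AM→Santos, Mon-PM→Zhao, Tue-AM→Ueda, Wed-AM→Zhao, Wed-PM→Priya, Thu-AM→Santos, Thu-PM→Kowalski.
Loads: Zhao 2/2, Kowalski 1/1, Priya 1/1, Ueda 1/1, Santos 2/2.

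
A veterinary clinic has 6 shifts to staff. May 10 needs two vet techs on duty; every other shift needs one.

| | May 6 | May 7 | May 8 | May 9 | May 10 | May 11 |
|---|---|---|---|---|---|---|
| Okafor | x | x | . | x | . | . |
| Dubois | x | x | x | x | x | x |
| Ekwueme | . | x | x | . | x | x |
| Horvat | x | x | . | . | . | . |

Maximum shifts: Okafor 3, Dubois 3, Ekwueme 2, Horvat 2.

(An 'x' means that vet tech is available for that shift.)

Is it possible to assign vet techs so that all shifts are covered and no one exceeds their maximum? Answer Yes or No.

Yes

May 10 can only be covered by Dubois and Ekwueme, so that assignment is forced.
One valid schedule: May 6→Okafor, May 7→Okafor, May 8→Dubois, May 9→Okafor, May 10→Dubois+Ekwueme, May 11→Dubois.
Loads: Okafor 3/3, Dubois 3/3, Ekwueme 1/2, Horvat 0/2 — all within limits.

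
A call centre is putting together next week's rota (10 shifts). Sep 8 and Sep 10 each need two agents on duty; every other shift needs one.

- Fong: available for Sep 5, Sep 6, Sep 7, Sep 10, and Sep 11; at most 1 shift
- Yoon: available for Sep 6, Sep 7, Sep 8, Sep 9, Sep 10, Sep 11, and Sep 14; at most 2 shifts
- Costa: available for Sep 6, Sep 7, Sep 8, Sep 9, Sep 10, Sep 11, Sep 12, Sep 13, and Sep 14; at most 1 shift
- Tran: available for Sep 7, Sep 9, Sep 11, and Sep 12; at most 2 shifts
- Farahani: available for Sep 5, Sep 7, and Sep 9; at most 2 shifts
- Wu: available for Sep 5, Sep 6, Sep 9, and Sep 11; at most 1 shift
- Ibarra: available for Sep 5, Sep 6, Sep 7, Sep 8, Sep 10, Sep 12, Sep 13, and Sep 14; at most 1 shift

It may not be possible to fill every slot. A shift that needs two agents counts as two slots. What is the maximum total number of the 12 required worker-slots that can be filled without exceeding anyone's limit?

10

Total capacity across all agents is 1+2+1+2+2+1+1 = 10, and 12 slots are needed, so at most 10 can be filled.
An assignment achieving 10: Sep 5→Fong, Sep 6→Wu, Sep 7→Farahani, Sep 8→Yoon+Ibarra, Sep 9→Farahani, Sep 11→Tran, Sep 12→Tran, Sep 13→Costa, Sep 14→Yoon.
Loads: Fong 1/1, Yoon 2/2, Costa 1/1, Tran 2/2, Farahani 2/2, Wu 1/1, Ibarra 1/1.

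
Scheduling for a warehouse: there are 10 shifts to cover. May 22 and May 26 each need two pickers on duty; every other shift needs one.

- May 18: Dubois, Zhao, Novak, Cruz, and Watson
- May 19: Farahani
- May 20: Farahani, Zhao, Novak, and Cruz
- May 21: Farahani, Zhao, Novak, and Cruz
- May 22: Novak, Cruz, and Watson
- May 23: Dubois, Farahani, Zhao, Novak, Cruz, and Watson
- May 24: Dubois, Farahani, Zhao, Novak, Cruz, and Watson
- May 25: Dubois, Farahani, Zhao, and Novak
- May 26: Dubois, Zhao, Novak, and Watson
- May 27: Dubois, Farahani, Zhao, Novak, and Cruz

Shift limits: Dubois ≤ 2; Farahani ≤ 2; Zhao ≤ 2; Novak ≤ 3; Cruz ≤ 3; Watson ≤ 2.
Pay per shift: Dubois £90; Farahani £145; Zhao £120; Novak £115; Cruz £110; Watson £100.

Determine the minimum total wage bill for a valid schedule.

May 19 can only be covered by Farahani, so that assignment is forced.
Picking the cheapest available picker for each shift independently would cost £1215, but that ignores the shift limits.
An optimal schedule: May 18→Dubois, May 19→Farahani, May 20→Cruz, May 21→Cruz, May 22→Watson+Cruz, May 23→Watson, May 24→Novak, May 25→Dubois, May 26→Novak+Zhao, May 27→Novak.
Total: 90 + 145 + 110 + 110 + 100 + 110 + 100 + 115 + 90 + 115 + 120 + 115 = £1320.

£1320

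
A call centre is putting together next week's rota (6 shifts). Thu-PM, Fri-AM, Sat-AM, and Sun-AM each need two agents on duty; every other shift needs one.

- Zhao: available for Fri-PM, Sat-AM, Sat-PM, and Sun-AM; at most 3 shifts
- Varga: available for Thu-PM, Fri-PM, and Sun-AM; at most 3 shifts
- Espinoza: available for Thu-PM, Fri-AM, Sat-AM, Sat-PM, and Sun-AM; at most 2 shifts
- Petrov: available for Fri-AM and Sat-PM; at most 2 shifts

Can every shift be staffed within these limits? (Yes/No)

No

Total capacity is 10 and 10 slots are needed, so capacity alone doesn't rule it out.
Shifts {Thu-PM, Fri-AM, Sat-AM} need 6 worker-slots in total, but the agents available for any of those shifts (Zhao, Varga, Espinoza, and Petrov) can supply at most 5 among them. So no valid schedule exists.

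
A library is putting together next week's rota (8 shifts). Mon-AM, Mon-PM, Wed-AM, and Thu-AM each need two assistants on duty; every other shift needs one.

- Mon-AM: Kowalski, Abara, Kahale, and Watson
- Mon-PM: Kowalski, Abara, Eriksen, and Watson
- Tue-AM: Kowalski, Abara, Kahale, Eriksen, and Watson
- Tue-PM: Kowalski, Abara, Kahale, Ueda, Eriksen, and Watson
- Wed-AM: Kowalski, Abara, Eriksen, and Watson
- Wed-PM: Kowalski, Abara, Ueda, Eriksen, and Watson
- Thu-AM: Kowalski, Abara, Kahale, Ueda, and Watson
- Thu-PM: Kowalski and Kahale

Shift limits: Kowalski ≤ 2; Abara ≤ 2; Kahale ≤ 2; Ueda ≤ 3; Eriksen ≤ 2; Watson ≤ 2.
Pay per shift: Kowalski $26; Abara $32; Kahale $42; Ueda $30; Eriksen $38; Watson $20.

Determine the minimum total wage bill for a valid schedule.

$364

Picking the cheapest available assistant for each shift independently would cost $270, but that ignores the shift limits.
An optimal schedule: Mon-AM→Watson+Kowalski, Mon-PM→Abara+Eriksen, Tue-AM→Watson, Tue-PM→Ueda, Wed-AM→Abara+Eriksen, Wed-PM→Ueda, Thu-AM→Ueda+Kahale, Thu-PM→Kowalski.
Total: 20 + 26 + 32 + 38 + 20 + 30 + 32 + 38 + 30 + 30 + 42 + 26 = $364.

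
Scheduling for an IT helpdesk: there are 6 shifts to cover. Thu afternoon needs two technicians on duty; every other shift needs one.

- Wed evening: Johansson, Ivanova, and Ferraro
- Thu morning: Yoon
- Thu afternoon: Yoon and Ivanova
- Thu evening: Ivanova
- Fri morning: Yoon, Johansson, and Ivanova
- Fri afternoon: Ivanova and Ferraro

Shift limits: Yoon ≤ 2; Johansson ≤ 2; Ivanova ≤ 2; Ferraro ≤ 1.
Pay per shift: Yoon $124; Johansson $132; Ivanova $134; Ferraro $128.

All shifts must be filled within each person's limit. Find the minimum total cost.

$908

Thu morning can only be covered by Yoon, so that assignment is forced.
Thu afternoon can only be covered by Yoon and Ivanova, so that assignment is forced.
Thu evening can only be covered by Ivanova, so that assignment is forced.
Picking the cheapest available technician for each shift independently would cost $896, but that ignores the shift limits.
An optimal schedule: Wed evening→Johansson, Thu morning→Yoon, Thu afternoon→Yoon+Ivanova, Thu evening→Ivanova, Fri morning→Johansson, Fri afternoon→Ferraro.
Total: 132 + 124 + 124 + 134 + 134 + 132 + 128 = $908.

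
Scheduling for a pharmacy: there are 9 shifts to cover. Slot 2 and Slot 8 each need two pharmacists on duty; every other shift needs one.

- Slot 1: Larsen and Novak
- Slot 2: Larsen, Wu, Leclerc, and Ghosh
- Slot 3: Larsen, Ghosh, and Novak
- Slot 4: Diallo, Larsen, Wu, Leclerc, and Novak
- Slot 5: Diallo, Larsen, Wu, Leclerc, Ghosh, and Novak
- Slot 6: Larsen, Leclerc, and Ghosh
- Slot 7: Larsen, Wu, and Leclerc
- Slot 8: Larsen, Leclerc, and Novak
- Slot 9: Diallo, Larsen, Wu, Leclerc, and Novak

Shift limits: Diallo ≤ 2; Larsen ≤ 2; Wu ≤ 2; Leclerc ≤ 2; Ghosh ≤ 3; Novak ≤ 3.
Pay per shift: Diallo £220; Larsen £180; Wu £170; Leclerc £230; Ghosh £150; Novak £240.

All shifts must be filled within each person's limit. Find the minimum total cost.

Picking the cheapest available pharmacist for each shift independently would cost £1870, but that ignores the shift limits.
An optimal schedule: Slot 1→Larsen, Slot 2→Ghosh+Leclerc, Slot 3→Ghosh, Slot 4→Wu, Slot 5→Diallo, Slot 6→Ghosh, Slot 7→Wu, Slot 8→Larsen+Leclerc, Slot 9→Diallo.
Total: 180 + 150 + 230 + 150 + 170 + 220 + 150 + 170 + 180 + 230 + 220 = £2050.

£2050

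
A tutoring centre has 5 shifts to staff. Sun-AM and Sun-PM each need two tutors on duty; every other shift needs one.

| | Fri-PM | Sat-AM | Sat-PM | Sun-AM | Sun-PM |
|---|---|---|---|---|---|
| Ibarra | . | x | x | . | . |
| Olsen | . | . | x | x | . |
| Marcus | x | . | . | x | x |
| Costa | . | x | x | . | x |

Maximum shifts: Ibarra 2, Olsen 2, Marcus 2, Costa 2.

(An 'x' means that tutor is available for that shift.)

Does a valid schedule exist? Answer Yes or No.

No

Total capacity is 8 and 7 slots are needed, so capacity alone doesn't rule it out.
Shifts {Fri-PM, Sun-AM, Sun-PM} need 5 worker-slots in total, but the tutors available for any of those shifts (Olsen, Marcus, and Costa) can supply at most 4 among them. So no valid schedule exists.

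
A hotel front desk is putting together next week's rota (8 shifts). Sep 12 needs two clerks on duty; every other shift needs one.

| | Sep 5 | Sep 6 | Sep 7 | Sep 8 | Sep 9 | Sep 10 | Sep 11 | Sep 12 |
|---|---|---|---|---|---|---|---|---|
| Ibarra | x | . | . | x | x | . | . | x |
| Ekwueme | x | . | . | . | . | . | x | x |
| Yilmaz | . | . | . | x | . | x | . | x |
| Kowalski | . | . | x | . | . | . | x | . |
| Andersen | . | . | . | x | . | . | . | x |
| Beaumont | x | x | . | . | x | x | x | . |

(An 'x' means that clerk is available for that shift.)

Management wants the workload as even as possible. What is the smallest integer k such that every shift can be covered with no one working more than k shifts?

2

With 6 clerks and 9 worker-slots to fill, someone must work at least ⌈9/6⌉ = 2 shifts, so k ≥ 2.
k = 2 works: Sep 5→Ibarra, Sep 6→Beaumont, Sep 7→Kowalski, Sep 8→Yilmaz, Sep 9→Ibarra, Sep 10→Yilmaz, Sep 11→Ekwueme, Sep 12→Ekwueme+Andersen.
Loads: Ibarra 2, Ekwueme 2, Yilmaz 2, Kowalski 1, Andersen 1, Beaumont 1 — all ≤ 2.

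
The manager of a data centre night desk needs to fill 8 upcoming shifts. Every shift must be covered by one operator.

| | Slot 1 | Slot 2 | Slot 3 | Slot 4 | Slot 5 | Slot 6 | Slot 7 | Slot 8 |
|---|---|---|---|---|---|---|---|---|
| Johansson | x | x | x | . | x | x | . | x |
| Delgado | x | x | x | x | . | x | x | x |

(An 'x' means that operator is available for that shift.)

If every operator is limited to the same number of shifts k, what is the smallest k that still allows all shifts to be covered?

With 2 operators and 8 worker-slots to fill, someone must work at least ⌈8/2⌉ = 4 shifts, so k ≥ 4.
k = 4 works: Slot 1→Johansson, Slot 2→Johansson, Slot 3→Johansson, Slot 4→Delgado, Slot 5→Johansson, Slot 6→Delgado, Slot 7→Delgado, Slot 8→Delgado.
Loads: Johansson 4, Delgado 4 — all ≤ 4.

4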